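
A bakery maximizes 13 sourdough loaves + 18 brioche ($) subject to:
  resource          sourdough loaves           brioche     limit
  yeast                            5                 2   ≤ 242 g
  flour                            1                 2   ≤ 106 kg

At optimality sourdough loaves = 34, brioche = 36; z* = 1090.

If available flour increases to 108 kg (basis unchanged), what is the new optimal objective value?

Both yeast and flour are binding at x*.
From A_Bᵀ y = c: 5·y_yeast + 1·y_flour = 13; 2·y_yeast + 2·y_flour = 18.
Solving: y_yeast = 1, y_flour = 8.
Δz = y_flour·Δb = 8 × (2) = 16, so new z* = 1090 + 16 = 1106.

1106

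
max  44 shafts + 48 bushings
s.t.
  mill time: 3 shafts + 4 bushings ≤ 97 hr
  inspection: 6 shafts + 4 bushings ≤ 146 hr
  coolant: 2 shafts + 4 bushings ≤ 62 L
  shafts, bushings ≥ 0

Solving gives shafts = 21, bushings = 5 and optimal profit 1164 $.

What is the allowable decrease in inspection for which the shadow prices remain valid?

Binding constraints: inspection, coolant. The basis is B = [[6,4],[2,4]] with det 16.
Per unit decrease in inspection, x* moves by d = (-0.25, 0.125).
The basis stays optimal until shafts reaches 0; allowable decrease = 84 hr.

84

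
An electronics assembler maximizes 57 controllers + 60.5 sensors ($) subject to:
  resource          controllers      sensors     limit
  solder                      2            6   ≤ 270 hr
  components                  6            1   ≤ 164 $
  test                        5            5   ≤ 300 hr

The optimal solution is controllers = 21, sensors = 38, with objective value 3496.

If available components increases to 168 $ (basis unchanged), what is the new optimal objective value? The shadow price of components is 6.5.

Δb = 4, so new z* = 3496 + (6.5)·(4) = 3496 + 26 = 3522.

3522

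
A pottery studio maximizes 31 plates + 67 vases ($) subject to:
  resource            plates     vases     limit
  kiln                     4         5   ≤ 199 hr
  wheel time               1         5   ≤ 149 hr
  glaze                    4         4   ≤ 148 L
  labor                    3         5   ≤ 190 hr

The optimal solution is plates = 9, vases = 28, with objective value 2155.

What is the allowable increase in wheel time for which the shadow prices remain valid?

36

Binding constraints: wheel time, glaze. The basis is B = [[1,5],[4,4]] with det -16.
Per unit increase in wheel time, x* moves by d = (-0.25, 0.25).
The basis stays optimal until plates reaches 0; allowable increase = 36 hr.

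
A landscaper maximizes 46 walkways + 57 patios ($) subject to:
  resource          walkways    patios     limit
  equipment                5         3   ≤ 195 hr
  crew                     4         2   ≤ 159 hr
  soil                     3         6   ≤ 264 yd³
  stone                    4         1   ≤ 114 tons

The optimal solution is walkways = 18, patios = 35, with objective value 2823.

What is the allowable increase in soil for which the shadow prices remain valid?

126

Binding constraints: equipment, soil. The basis is B = [[5,3],[3,6]] with det 21.
Per unit increase in soil, x* moves by d = (-0.1429, 0.2381).
The basis stays optimal until walkways reaches 0; allowable increase = 126 yd³.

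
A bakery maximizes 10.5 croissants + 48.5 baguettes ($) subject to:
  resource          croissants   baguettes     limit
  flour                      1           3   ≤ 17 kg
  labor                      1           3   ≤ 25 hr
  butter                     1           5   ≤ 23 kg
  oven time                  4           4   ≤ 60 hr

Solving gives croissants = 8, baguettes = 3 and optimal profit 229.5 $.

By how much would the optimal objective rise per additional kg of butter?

Check each constraint at x*: flour 17/17 (tight); labor 17/25 (slack 8); butter 23/23 (tight); oven time 44/60 (slack 16).
Slack constraints have shadow price 0 (complementary slackness).
Dual feasibility on the basic columns requires 1·y_flour + 1·y_butter = 10.5, 3·y_flour + 5·y_butter = 48.5.
Solving: y_flour = 2, y_butter = 8.5.
Shadow price of butter = 8.5.

8.5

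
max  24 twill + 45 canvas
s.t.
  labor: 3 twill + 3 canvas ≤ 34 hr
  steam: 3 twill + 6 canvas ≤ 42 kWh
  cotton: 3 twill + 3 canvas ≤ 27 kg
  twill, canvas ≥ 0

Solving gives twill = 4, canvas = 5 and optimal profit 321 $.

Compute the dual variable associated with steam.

7

At the optimum: labor uses 27 of 34 (slack = 7); steam uses 42 of 42 (binding); cotton uses 27 of 27 (binding).
Slack constraints have shadow price 0 (complementary slackness).
From A_Bᵀ y = c: 3·y_steam + 3·y_cotton = 24; 6·y_steam + 3·y_cotton = 45.
This yields shadow prices y_steam = 7, y_cotton = 1.
Shadow price of steam = 7.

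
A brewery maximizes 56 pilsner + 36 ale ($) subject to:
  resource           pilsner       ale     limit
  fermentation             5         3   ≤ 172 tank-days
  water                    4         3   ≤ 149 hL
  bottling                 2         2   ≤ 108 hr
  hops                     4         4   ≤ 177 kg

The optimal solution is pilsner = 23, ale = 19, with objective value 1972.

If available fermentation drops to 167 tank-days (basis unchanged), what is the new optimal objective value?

1932

Binding: fermentation and water. Non-binding: bottling (24 unused), hops (9 unused).
Slack constraints have shadow price 0 (complementary slackness).
The binding rows give the dual system: 5·y_fermentation + 4·y_water = 56 and 3·y_fermentation + 3·y_water = 36.
Solving: y_fermentation = 8, y_water = 4.
Δz = y_fermentation·Δb = 8 × (-5) = -40, so new z* = 1972 − 40 = 1932.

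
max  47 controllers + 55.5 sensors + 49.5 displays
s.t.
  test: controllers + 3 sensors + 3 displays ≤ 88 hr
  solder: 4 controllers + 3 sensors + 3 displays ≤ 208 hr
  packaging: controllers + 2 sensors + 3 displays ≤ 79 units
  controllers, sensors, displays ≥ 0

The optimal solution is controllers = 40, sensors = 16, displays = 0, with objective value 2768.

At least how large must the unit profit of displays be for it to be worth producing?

Check each constraint at x*: test 88/88 (tight); solder 208/208 (tight); packaging 72/79 (slack 7).
Since packaging is not tight, its dual is 0.
The binding rows give the dual system: 1·y_test + 4·y_solder = 47 and 3·y_test + 3·y_solder = 55.5.
This yields shadow prices y_test = 9, y_solder = 9.5.
displays enters the basis when its profit ≥ yᵀa₃ = 9·3 + 9.5·3 = 55.5.

55.5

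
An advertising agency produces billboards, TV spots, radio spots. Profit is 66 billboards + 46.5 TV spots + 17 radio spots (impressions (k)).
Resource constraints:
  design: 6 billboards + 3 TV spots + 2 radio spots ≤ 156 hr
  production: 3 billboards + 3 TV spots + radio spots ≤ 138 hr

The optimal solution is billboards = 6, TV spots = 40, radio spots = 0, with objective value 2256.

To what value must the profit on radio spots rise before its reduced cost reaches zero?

22

Both design and production are binding at x*.
The binding rows give the dual system: 6·y_design + 3·y_production = 66 and 3·y_design + 3·y_production = 46.5.
This yields shadow prices y_design = 6.5, y_production = 9.
radio spots enters the basis when its profit ≥ yᵀa₃ = 6.5·2 + 9·1 = 22.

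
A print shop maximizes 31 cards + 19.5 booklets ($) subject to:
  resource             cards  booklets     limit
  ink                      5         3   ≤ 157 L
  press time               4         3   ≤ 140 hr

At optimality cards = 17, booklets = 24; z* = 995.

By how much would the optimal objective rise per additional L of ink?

5

Check each constraint at x*: ink 157/157 (tight); press time 140/140 (tight).
The binding rows give the dual system: 5·y_ink + 4·y_press time = 31 and 3·y_ink + 3·y_press time = 19.5.
This yields shadow prices y_ink = 5, y_press time = 1.5.
Shadow price of ink = 5.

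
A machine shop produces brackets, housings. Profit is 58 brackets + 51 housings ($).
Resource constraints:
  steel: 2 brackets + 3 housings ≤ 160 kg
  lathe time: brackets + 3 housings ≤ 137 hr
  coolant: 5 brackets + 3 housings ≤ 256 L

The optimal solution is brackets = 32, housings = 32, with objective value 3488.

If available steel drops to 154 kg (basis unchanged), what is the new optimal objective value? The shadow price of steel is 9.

Δb = -6, so new z* = 3488 + (9)·(-6) = 3488 − 54 = 3434.

3434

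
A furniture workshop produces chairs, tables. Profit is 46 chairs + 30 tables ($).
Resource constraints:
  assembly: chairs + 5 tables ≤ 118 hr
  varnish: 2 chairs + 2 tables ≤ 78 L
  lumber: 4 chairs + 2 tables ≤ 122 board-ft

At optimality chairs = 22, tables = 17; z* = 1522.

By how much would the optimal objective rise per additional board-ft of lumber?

8

At the optimum: assembly uses 107 of 118 (slack = 11); varnish uses 78 of 78 (binding); lumber uses 122 of 122 (binding).
Since assembly is not tight, its dual is 0.
From A_Bᵀ y = c: 2·y_varnish + 4·y_lumber = 46; 2·y_varnish + 2·y_lumber = 30.
→ y_varnish = 7 and y_lumber = 8.
Shadow price of lumber = 8.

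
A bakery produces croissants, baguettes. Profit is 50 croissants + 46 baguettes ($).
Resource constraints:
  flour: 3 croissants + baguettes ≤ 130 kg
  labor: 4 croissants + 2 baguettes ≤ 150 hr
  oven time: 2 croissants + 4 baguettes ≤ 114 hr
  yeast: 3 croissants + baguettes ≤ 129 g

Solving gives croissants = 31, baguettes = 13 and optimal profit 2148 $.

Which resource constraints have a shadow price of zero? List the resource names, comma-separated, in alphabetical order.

flour: 106/130 (slack 24)
labor: 150/150 (binding)
oven time: 114/114 (binding)
yeast: 106/129 (slack 23)
By complementary slackness, a constraint with positive slack has shadow price 0 → flour, yeast.

flour, yeast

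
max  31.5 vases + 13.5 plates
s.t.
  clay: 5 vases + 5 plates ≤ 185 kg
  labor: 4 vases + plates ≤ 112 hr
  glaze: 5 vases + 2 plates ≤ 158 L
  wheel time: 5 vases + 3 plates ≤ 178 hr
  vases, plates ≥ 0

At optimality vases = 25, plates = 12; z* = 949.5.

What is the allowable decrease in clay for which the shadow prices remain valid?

45

Binding constraints: clay, labor. The basis is B = [[5,5],[4,1]] with det -15.
Per unit decrease in clay, x* moves by d = (0.0667, -0.2667).
The basis stays optimal until plates reaches 0; allowable decrease = 45 kg.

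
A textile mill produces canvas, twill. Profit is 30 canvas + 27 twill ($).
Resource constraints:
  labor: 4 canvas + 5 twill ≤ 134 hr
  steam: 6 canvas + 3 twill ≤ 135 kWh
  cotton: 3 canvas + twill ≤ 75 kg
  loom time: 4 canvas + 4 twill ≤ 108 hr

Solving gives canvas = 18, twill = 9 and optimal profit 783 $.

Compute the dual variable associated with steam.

1

Check each constraint at x*: labor 117/134 (slack 17); steam 135/135 (tight); cotton 63/75 (slack 12); loom time 108/108 (tight).
By complementary slackness, y = 0 for the non-binding constraints.
Dual feasibility on the basic columns requires 6·y_steam + 4·y_loom time = 30, 3·y_steam + 4·y_loom time = 27.
Solving: y_steam = 1, y_loom time = 6.
Shadow price of steam = 1.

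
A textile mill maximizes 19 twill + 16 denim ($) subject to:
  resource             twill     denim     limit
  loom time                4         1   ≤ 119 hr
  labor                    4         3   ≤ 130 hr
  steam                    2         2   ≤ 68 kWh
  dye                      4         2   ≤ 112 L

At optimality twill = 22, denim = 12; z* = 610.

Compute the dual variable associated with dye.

1.5

Check each constraint at x*: loom time 100/119 (slack 19); labor 124/130 (slack 6); steam 68/68 (tight); dye 112/112 (tight).
Slack constraints have shadow price 0 (complementary slackness).
From A_Bᵀ y = c: 2·y_steam + 4·y_dye = 19; 2·y_steam + 2·y_dye = 16.
This yields shadow prices y_steam = 6.5, y_dye = 1.5.
Shadow price of dye = 1.5.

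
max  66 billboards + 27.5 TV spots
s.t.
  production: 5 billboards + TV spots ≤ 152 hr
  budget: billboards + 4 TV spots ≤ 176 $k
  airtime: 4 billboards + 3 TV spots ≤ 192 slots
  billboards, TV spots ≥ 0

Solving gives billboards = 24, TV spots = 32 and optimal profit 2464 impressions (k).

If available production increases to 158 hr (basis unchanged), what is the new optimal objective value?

2512

At the optimum: production uses 152 of 152 (binding); budget uses 152 of 176 (slack = 24); airtime uses 192 of 192 (binding).
By complementary slackness, y = 0 for the non-binding constraint.
From A_Bᵀ y = c: 5·y_production + 4·y_airtime = 66; 1·y_production + 3·y_airtime = 27.5.
Solving: y_production = 8, y_airtime = 6.5.
Δz = y_production·Δb = 8 × (6) = 48, so new z* = 2464 + 48 = 2512.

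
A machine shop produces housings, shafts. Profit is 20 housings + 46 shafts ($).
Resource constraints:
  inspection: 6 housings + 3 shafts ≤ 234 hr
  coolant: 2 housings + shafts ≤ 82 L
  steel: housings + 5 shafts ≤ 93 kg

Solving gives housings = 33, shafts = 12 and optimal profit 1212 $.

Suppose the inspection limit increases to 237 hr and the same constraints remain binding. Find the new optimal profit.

Binding: inspection and steel. Non-binding: coolant (4 unused).
By complementary slackness, y = 0 for the non-binding constraint.
The binding rows give the dual system: 6·y_inspection + 1·y_steel = 20 and 3·y_inspection + 5·y_steel = 46.
→ y_inspection = 2 and y_steel = 8.
Δz = y_inspection·Δb = 2 × (3) = 6, so new z* = 1212 + 6 = 1218.

1218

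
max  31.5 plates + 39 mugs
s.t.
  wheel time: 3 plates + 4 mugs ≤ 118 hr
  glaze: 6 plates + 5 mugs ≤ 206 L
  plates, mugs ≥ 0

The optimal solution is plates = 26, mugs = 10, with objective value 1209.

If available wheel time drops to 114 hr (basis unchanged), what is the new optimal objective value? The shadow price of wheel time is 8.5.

Δb = -4, so new z* = 1209 + (8.5)·(-4) = 1209 − 34 = 1175.

1175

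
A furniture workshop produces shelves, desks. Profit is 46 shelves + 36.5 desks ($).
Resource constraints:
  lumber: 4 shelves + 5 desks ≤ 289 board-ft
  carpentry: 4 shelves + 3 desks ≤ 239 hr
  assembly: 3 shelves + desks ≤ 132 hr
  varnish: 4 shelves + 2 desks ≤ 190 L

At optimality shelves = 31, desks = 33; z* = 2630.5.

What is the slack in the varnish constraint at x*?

0

varnish used = 4·31 + 2·33 = 190; slack = 190 − 190 = 0.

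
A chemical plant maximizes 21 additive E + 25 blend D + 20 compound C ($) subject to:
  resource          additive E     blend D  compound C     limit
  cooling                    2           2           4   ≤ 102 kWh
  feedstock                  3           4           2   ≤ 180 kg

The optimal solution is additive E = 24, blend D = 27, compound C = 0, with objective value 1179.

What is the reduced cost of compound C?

-6

Both cooling and feedstock are binding at x*.
From A_Bᵀ y = c: 2·y_cooling + 3·y_feedstock = 21; 2·y_cooling + 4·y_feedstock = 25.
This yields shadow prices y_cooling = 4.5, y_feedstock = 4.
Reduced cost of compound C: c₃ − yᵀa₃ = 20 − (4.5·4 + 4·2) = 20 − 26 = -6.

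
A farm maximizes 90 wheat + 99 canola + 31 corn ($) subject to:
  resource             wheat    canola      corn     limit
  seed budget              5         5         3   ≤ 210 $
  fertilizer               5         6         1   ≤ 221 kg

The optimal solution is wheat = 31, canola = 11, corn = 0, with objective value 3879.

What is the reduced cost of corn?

Check each constraint at x*: seed budget 210/210 (tight); fertilizer 221/221 (tight).
From A_Bᵀ y = c: 5·y_seed budget + 5·y_fertilizer = 90; 5·y_seed budget + 6·y_fertilizer = 99.
→ y_seed budget = 9 and y_fertilizer = 9.
Reduced cost of corn: c₃ − yᵀa₃ = 31 − (9·3 + 9·1) = 31 − 36 = -5.

-5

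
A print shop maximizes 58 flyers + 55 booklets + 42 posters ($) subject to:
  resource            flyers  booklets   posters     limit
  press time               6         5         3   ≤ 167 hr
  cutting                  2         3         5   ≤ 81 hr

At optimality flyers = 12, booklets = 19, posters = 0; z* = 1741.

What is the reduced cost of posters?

At the optimum: press time uses 167 of 167 (binding); cutting uses 81 of 81 (binding).
Dual feasibility on the basic columns requires 6·y_press time + 2·y_cutting = 58, 5·y_press time + 3·y_cutting = 55.
Solving: y_press time = 8, y_cutting = 5.
Reduced cost of posters: c₃ − yᵀa₃ = 42 − (8·3 + 5·5) = 42 − 49 = -7.

-7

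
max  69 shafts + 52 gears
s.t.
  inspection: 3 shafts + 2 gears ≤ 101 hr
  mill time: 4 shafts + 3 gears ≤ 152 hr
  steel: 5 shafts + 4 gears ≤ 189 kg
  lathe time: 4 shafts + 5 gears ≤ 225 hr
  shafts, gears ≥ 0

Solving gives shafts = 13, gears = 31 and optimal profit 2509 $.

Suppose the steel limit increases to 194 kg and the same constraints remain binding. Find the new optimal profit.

At the optimum: inspection uses 101 of 101 (binding); mill time uses 145 of 152 (slack = 7); steel uses 189 of 189 (binding); lathe time uses 207 of 225 (slack = 18).
By complementary slackness, y = 0 for the non-binding constraints.
From A_Bᵀ y = c: 3·y_inspection + 5·y_steel = 69; 2·y_inspection + 4·y_steel = 52.
→ y_inspection = 8 and y_steel = 9.
Δz = y_steel·Δb = 9 × (5) = 45, so new z* = 2509 + 45 = 2554.

2554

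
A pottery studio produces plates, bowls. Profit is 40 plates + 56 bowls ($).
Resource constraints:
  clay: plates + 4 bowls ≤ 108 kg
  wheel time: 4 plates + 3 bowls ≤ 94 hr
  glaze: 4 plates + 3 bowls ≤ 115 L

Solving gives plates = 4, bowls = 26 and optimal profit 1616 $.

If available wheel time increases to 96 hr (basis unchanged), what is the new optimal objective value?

Binding: clay and wheel time. Non-binding: glaze (21 unused).
Slack constraints have shadow price 0 (complementary slackness).
From A_Bᵀ y = c: 1·y_clay + 4·y_wheel time = 40; 4·y_clay + 3·y_wheel time = 56.
→ y_clay = 8 and y_wheel time = 8.
Δz = y_wheel time·Δb = 8 × (2) = 16, so new z* = 1616 + 16 = 1632.

1632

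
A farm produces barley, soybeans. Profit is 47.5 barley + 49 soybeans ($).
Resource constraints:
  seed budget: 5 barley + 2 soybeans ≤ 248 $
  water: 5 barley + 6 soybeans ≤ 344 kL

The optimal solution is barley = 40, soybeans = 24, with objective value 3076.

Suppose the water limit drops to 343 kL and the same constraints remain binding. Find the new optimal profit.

At the optimum: seed budget uses 248 of 248 (binding); water uses 344 of 344 (binding).
Dual feasibility on the basic columns requires 5·y_seed budget + 5·y_water = 47.5, 2·y_seed budget + 6·y_water = 49.
Solving: y_seed budget = 2, y_water = 7.5.
Δz = y_water·Δb = 7.5 × (-1) = -7.5, so new z* = 3076 − 7.5 = 3068.5.

3068.5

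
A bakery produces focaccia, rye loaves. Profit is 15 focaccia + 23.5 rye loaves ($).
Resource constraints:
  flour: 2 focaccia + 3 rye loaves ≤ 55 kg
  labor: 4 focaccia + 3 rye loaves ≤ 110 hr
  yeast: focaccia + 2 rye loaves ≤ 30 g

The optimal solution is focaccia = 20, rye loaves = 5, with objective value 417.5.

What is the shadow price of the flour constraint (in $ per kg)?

6.5

Check each constraint at x*: flour 55/55 (tight); labor 95/110 (slack 15); yeast 30/30 (tight).
By complementary slackness, y = 0 for the non-binding constraint.
From A_Bᵀ y = c: 2·y_flour + 1·y_yeast = 15; 3·y_flour + 2·y_yeast = 23.5.
→ y_flour = 6.5 and y_yeast = 2.
Shadow price of flour = 6.5.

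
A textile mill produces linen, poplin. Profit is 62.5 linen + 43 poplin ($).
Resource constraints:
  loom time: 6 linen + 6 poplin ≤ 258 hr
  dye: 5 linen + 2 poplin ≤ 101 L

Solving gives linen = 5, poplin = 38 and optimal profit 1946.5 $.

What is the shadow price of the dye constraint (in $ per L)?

6.5

Both loom time and dye are binding at x*.
Dual feasibility on the basic columns requires 6·y_loom time + 5·y_dye = 62.5, 6·y_loom time + 2·y_dye = 43.
This yields shadow prices y_loom time = 5, y_dye = 6.5.
Shadow price of dye = 6.5.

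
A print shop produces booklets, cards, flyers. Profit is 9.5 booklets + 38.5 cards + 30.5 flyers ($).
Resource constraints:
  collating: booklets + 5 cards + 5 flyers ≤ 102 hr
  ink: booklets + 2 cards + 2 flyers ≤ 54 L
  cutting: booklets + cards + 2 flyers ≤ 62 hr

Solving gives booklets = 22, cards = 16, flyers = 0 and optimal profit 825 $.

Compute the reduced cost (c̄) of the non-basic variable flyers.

Check each constraint at x*: collating 102/102 (tight); ink 54/54 (tight); cutting 38/62 (slack 24).
Since cutting is not tight, its dual is 0.
Dual feasibility on the basic columns requires 1·y_collating + 1·y_ink = 9.5, 5·y_collating + 2·y_ink = 38.5.
Solving: y_collating = 6.5, y_ink = 3.
Reduced cost of flyers: c₃ − yᵀa₃ = 30.5 − (6.5·5 + 3·2) = 30.5 − 38.5 = -8.

-8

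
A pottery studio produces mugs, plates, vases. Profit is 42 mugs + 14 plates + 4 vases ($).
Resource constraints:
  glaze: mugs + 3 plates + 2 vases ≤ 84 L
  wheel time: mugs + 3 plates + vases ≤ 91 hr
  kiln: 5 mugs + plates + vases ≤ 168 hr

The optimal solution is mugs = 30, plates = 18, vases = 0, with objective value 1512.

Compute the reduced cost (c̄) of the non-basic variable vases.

Check each constraint at x*: glaze 84/84 (tight); wheel time 84/91 (slack 7); kiln 168/168 (tight).
Since wheel time is not tight, its dual is 0.
The binding rows give the dual system: 1·y_glaze + 5·y_kiln = 42 and 3·y_glaze + 1·y_kiln = 14.
Solving: y_glaze = 2, y_kiln = 8.
Reduced cost of vases: c₃ − yᵀa₃ = 4 − (2·2 + 8·1) = 4 − 12 = -8.

-8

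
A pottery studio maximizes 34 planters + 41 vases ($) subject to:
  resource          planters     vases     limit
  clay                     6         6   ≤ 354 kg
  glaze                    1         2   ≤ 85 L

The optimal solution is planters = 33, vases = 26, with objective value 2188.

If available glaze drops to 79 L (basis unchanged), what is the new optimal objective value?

2146

Both clay and glaze are binding at x*.
The binding rows give the dual system: 6·y_clay + 1·y_glaze = 34 and 6·y_clay + 2·y_glaze = 41.
Solving: y_clay = 4.5, y_glaze = 7.
Δz = y_glaze·Δb = 7 × (-6) = -42, so new z* = 2188 − 42 = 2146.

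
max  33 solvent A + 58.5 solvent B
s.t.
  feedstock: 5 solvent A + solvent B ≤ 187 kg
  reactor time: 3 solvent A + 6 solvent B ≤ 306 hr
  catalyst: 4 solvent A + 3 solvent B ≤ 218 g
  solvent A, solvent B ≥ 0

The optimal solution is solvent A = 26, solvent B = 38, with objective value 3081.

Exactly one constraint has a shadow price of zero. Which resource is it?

feedstock

feedstock: 168/187 (slack 19)
reactor time: 306/306 (binding)
catalyst: 218/218 (binding)
By complementary slackness, a constraint with positive slack has shadow price 0 → feedstock.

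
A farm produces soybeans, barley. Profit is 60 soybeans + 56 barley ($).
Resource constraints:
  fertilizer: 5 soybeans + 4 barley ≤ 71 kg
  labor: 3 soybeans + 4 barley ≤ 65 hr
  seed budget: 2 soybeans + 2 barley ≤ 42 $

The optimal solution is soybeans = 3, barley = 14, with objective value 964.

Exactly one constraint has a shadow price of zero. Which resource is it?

fertilizer: 71/71 (binding)
labor: 65/65 (binding)
seed budget: 34/42 (slack 8)
By complementary slackness, a constraint with positive slack has shadow price 0 → seed budget.

seed budget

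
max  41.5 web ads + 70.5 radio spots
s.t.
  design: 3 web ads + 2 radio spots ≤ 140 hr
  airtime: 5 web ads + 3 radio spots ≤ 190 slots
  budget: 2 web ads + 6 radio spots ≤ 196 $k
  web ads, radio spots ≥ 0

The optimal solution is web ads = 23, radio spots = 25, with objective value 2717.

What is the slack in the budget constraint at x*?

0

budget used = 2·23 + 6·25 = 196; slack = 196 − 196 = 0.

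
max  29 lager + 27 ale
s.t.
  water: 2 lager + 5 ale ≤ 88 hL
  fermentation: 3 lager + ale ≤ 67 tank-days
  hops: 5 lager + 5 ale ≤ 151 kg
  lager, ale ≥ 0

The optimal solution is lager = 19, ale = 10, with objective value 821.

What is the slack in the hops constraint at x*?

6

hops used = 5·19 + 5·10 = 145; slack = 151 − 145 = 6.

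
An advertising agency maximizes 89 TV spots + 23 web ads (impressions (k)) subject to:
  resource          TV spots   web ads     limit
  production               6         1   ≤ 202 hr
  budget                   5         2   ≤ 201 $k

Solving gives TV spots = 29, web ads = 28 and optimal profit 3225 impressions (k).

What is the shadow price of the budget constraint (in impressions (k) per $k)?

Check each constraint at x*: production 202/202 (tight); budget 201/201 (tight).
The binding rows give the dual system: 6·y_production + 5·y_budget = 89 and 1·y_production + 2·y_budget = 23.
This yields shadow prices y_production = 9, y_budget = 7.
Shadow price of budget = 7.

7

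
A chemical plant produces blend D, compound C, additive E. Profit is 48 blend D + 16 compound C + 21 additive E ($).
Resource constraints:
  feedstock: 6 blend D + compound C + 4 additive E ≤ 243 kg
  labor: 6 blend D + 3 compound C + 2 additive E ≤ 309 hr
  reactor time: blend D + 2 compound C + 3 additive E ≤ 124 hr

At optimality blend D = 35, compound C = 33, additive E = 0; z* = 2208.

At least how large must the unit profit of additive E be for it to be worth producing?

24

Binding: feedstock and labor. Non-binding: reactor time (23 unused).
Since reactor time is not tight, its dual is 0.
Dual feasibility on the basic columns requires 6·y_feedstock + 6·y_labor = 48, 1·y_feedstock + 3·y_labor = 16.
This yields shadow prices y_feedstock = 4, y_labor = 4.
additive E enters the basis when its profit ≥ yᵀa₃ = 4·4 + 4·2 = 24.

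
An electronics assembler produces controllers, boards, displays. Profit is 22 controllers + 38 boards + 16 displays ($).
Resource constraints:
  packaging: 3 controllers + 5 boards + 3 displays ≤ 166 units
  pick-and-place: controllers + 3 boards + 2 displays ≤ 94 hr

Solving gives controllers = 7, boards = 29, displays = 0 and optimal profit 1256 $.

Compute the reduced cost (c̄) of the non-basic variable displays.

Both packaging and pick-and-place are binding at x*.
The binding rows give the dual system: 3·y_packaging + 1·y_pick-and-place = 22 and 5·y_packaging + 3·y_pick-and-place = 38.
Solving: y_packaging = 7, y_pick-and-place = 1.
Reduced cost of displays: c₃ − yᵀa₃ = 16 − (7·3 + 1·2) = 16 − 23 = -7.

-7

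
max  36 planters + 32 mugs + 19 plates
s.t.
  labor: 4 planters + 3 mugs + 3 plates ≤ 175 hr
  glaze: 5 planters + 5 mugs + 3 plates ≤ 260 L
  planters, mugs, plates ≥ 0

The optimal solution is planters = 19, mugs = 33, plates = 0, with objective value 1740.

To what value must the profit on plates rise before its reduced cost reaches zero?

24

Check each constraint at x*: labor 175/175 (tight); glaze 260/260 (tight).
Dual feasibility on the basic columns requires 4·y_labor + 5·y_glaze = 36, 3·y_labor + 5·y_glaze = 32.
Solving: y_labor = 4, y_glaze = 4.
plates enters the basis when its profit ≥ yᵀa₃ = 4·3 + 4·3 = 24.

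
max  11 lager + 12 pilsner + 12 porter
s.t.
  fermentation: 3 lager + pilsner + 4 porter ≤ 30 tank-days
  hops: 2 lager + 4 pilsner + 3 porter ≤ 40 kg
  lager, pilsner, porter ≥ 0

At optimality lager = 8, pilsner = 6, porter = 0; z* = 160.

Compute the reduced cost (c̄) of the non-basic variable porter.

-3.5

Check each constraint at x*: fermentation 30/30 (tight); hops 40/40 (tight).
From A_Bᵀ y = c: 3·y_fermentation + 2·y_hops = 11; 1·y_fermentation + 4·y_hops = 12.
Solving: y_fermentation = 2, y_hops = 2.5.
Reduced cost of porter: c₃ − yᵀa₃ = 12 − (2·4 + 2.5·3) = 12 − 15.5 = -3.5.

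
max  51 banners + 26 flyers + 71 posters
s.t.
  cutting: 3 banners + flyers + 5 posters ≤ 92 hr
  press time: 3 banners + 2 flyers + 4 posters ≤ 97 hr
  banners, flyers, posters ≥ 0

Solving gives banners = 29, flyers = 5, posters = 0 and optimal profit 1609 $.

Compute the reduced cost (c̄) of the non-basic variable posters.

-5

At the optimum: cutting uses 92 of 92 (binding); press time uses 97 of 97 (binding).
The binding rows give the dual system: 3·y_cutting + 3·y_press time = 51 and 1·y_cutting + 2·y_press time = 26.
This yields shadow prices y_cutting = 8, y_press time = 9.
Reduced cost of posters: c₃ − yᵀa₃ = 71 − (8·5 + 9·4) = 71 − 76 = -5.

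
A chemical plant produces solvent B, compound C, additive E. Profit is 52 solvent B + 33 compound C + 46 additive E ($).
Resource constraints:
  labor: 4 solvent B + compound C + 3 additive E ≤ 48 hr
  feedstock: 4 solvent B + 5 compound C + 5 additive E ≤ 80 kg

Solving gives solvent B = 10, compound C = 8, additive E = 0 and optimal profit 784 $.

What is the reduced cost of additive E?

-3

Check each constraint at x*: labor 48/48 (tight); feedstock 80/80 (tight).
From A_Bᵀ y = c: 4·y_labor + 4·y_feedstock = 52; 1·y_labor + 5·y_feedstock = 33.
Solving: y_labor = 8, y_feedstock = 5.
Reduced cost of additive E: c₃ − yᵀa₃ = 46 − (8·3 + 5·5) = 46 − 49 = -3.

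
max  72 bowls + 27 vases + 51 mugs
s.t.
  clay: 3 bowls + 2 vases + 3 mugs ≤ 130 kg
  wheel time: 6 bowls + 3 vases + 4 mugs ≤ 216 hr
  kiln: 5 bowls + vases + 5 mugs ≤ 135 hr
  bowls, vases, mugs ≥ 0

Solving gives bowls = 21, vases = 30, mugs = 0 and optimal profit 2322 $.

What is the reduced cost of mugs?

Check each constraint at x*: clay 123/130 (slack 7); wheel time 216/216 (tight); kiln 135/135 (tight).
Since clay is not tight, its dual is 0.
The binding rows give the dual system: 6·y_wheel time + 5·y_kiln = 72 and 3·y_wheel time + 1·y_kiln = 27.
→ y_wheel time = 7 and y_kiln = 6.
Reduced cost of mugs: c₃ − yᵀa₃ = 51 − (7·4 + 6·5) = 51 − 58 = -7.

-7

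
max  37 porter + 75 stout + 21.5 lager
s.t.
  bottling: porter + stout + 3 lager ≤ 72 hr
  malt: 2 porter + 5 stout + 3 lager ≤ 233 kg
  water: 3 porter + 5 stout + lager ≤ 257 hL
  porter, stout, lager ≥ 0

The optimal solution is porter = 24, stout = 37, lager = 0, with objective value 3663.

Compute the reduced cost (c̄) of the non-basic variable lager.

-9.5

Binding: malt and water. Non-binding: bottling (11 unused).
By complementary slackness, y = 0 for the non-binding constraint.
From A_Bᵀ y = c: 2·y_malt + 3·y_water = 37; 5·y_malt + 5·y_water = 75.
This yields shadow prices y_malt = 8, y_water = 7.
Reduced cost of lager: c₃ − yᵀa₃ = 21.5 − (8·3 + 7·1) = 21.5 − 31 = -9.5.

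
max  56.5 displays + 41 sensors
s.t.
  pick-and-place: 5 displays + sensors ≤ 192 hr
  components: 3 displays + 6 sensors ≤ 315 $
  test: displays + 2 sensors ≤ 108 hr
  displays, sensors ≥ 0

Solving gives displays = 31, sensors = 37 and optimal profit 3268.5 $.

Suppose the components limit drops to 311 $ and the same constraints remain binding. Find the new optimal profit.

Binding: pick-and-place and components. Non-binding: test (3 unused).
By complementary slackness, y = 0 for the non-binding constraint.
Dual feasibility on the basic columns requires 5·y_pick-and-place + 3·y_components = 56.5, 1·y_pick-and-place + 6·y_components = 41.
→ y_pick-and-place = 8 and y_components = 5.5.
Δz = y_components·Δb = 5.5 × (-4) = -22, so new z* = 3268.5 − 22 = 3246.5.

3246.5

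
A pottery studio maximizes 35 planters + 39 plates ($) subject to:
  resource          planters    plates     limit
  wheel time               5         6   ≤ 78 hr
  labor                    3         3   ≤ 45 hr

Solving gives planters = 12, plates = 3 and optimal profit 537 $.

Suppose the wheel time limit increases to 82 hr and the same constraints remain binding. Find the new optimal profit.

At the optimum: wheel time uses 78 of 78 (binding); labor uses 45 of 45 (binding).
Dual feasibility on the basic columns requires 5·y_wheel time + 3·y_labor = 35, 6·y_wheel time + 3·y_labor = 39.
This yields shadow prices y_wheel time = 4, y_labor = 5.
Δz = y_wheel time·Δb = 4 × (4) = 16, so new z* = 537 + 16 = 553.

553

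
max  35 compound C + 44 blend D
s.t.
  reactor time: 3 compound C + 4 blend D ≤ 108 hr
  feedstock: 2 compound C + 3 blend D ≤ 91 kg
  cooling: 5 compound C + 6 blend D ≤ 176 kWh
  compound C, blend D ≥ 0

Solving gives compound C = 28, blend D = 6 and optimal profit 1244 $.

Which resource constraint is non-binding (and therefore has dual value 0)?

reactor time: 108/108 (binding)
feedstock: 74/91 (slack 17)
cooling: 176/176 (binding)
By complementary slackness, a constraint with positive slack has shadow price 0 → feedstock.

feedstock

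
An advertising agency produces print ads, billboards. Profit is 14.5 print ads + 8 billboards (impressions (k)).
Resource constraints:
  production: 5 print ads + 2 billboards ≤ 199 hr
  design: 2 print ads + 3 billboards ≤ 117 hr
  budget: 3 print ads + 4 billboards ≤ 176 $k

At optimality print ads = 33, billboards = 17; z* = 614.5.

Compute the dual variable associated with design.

Check each constraint at x*: production 199/199 (tight); design 117/117 (tight); budget 167/176 (slack 9).
Slack constraints have shadow price 0 (complementary slackness).
Dual feasibility on the basic columns requires 5·y_production + 2·y_design = 14.5, 2·y_production + 3·y_design = 8.
Solving: y_production = 2.5, y_design = 1.
Shadow price of design = 1.

1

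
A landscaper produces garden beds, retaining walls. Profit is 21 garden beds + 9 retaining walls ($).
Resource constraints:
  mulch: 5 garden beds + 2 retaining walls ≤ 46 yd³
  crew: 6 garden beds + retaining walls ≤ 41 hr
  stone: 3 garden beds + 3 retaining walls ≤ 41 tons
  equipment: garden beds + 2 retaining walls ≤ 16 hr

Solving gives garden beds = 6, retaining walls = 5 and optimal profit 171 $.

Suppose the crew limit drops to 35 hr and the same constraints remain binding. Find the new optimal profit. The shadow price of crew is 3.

Δb = -6, so new z* = 171 + (3)·(-6) = 171 − 18 = 153.

153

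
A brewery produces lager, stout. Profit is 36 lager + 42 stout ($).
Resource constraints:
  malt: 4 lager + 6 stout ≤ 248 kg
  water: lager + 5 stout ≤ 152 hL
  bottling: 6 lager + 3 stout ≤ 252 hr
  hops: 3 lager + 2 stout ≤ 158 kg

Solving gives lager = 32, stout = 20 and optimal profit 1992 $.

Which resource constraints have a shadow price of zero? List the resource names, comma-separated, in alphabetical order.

malt: 248/248 (binding)
water: 132/152 (slack 20)
bottling: 252/252 (binding)
hops: 136/158 (slack 22)
By complementary slackness, a constraint with positive slack has shadow price 0 → hops, water.

hops, water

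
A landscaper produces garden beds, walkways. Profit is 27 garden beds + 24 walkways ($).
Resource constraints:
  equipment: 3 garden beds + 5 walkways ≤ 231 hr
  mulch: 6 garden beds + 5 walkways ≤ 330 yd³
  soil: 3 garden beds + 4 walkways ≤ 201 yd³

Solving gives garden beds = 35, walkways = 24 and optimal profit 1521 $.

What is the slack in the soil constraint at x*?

0

soil used = 3·35 + 4·24 = 201; slack = 201 − 201 = 0.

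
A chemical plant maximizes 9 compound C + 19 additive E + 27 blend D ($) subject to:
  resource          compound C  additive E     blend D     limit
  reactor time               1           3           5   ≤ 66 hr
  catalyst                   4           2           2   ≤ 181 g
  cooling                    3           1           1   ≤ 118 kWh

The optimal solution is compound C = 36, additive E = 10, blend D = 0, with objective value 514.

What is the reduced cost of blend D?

-4

Binding: reactor time and cooling. Non-binding: catalyst (17 unused).
Slack constraints have shadow price 0 (complementary slackness).
Dual feasibility on the basic columns requires 1·y_reactor time + 3·y_cooling = 9, 3·y_reactor time + 1·y_cooling = 19.
This yields shadow prices y_reactor time = 6, y_cooling = 1.
Reduced cost of blend D: c₃ − yᵀa₃ = 27 − (6·5 + 1·1) = 27 − 31 = -4.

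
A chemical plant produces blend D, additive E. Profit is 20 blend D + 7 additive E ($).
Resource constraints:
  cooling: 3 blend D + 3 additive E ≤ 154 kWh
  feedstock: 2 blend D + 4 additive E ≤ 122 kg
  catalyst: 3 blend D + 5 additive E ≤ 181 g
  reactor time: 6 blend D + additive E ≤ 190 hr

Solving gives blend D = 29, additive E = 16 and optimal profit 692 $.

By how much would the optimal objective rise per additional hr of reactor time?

3

At the optimum: cooling uses 135 of 154 (slack = 19); feedstock uses 122 of 122 (binding); catalyst uses 167 of 181 (slack = 14); reactor time uses 190 of 190 (binding).
Slack constraints have shadow price 0 (complementary slackness).
The binding rows give the dual system: 2·y_feedstock + 6·y_reactor time = 20 and 4·y_feedstock + 1·y_reactor time = 7.
→ y_feedstock = 1 and y_reactor time = 3.
Shadow price of reactor time = 3.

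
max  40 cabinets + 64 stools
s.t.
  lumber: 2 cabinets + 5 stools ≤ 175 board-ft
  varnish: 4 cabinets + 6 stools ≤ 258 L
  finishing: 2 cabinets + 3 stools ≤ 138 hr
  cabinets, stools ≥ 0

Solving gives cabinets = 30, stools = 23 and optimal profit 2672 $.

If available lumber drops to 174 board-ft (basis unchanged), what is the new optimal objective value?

2670

At the optimum: lumber uses 175 of 175 (binding); varnish uses 258 of 258 (binding); finishing uses 129 of 138 (slack = 9).
Slack constraints have shadow price 0 (complementary slackness).
Dual feasibility on the basic columns requires 2·y_lumber + 4·y_varnish = 40, 5·y_lumber + 6·y_varnish = 64.
Solving: y_lumber = 2, y_varnish = 9.
Δz = y_lumber·Δb = 2 × (-1) = -2, so new z* = 2672 − 2 = 2670.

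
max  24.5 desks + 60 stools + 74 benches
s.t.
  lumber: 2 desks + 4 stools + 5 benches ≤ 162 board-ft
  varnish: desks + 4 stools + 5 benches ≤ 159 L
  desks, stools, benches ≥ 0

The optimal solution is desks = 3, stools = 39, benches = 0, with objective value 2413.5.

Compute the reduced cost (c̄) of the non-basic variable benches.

-1

Both lumber and varnish are binding at x*.
The binding rows give the dual system: 2·y_lumber + 1·y_varnish = 24.5 and 4·y_lumber + 4·y_varnish = 60.
This yields shadow prices y_lumber = 9.5, y_varnish = 5.5.
Reduced cost of benches: c₃ − yᵀa₃ = 74 − (9.5·5 + 5.5·5) = 74 − 75 = -1.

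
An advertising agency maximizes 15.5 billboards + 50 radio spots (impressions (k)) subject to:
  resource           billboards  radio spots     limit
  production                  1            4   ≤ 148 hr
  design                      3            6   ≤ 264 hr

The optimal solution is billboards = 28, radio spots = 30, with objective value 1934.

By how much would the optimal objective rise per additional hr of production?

At the optimum: production uses 148 of 148 (binding); design uses 264 of 264 (binding).
The binding rows give the dual system: 1·y_production + 3·y_design = 15.5 and 4·y_production + 6·y_design = 50.
→ y_production = 9.5 and y_design = 2.
Shadow price of production = 9.5.

9.5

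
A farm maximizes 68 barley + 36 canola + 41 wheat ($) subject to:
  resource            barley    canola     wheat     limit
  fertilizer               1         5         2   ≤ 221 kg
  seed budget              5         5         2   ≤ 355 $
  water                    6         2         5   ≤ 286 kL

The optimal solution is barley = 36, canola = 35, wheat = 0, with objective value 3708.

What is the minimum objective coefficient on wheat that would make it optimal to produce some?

48

At the optimum: fertilizer uses 211 of 221 (slack = 10); seed budget uses 355 of 355 (binding); water uses 286 of 286 (binding).
By complementary slackness, y = 0 for the non-binding constraint.
The binding rows give the dual system: 5·y_seed budget + 6·y_water = 68 and 5·y_seed budget + 2·y_water = 36.
This yields shadow prices y_seed budget = 4, y_water = 8.
wheat enters the basis when its profit ≥ yᵀa₃ = 4·2 + 8·5 = 48.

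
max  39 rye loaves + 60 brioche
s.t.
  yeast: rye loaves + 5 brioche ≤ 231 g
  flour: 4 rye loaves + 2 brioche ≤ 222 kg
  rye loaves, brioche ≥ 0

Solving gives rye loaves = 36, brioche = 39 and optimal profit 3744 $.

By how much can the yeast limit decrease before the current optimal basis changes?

175.5

Binding constraints: yeast, flour. The basis is B = [[1,5],[4,2]] with det -18.
Per unit decrease in yeast, x* moves by d = (0.1111, -0.2222).
The basis stays optimal until brioche reaches 0; allowable decrease = 175.5 g.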